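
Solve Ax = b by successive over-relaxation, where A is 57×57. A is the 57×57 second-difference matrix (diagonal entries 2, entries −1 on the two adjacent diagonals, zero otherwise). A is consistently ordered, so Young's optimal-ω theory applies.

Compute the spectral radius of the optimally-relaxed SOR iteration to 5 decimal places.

n=57: λ(B_J) = 1 − λ(A)/2 = cos(kπ/58); k=1 gives ρ_J = 0.99853.
1 − cos²(π/58) = sin²(π/58) ⇒ √(1−ρ_J²) = sin(π/58) = 0.054139.
Then 2/(1+√(1−ρ_J²)) = 2/(1+0.054139); ω* = 2/1.054139 = 1.89728.
ρ_SOR = ω* − 1 = 1.89728 − 1 = 0.89728.

ρ_SOR = 0.89728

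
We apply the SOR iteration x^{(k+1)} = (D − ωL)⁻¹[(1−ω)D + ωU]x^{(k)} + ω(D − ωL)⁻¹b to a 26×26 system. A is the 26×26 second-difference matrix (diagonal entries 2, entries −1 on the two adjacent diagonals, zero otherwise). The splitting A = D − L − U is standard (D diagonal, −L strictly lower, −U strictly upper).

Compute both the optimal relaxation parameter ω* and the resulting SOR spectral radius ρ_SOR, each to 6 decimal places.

B_J for the 26×26 system has eigenvalues cos(kπ/27); ρ_J = cos(π/27) = 0.993238.
√(1 − cos²(π/27)) = sin(π/27) ≈ 0.1160929.
[ω*] 2 ÷ (1 + 0.1160929) = 2 ÷ 1.1160929 = 1.791966.
[ρ_SOR] ω* − 1 = 0.791966.

ω* = 1.791966, ρ_SOR = 0.791966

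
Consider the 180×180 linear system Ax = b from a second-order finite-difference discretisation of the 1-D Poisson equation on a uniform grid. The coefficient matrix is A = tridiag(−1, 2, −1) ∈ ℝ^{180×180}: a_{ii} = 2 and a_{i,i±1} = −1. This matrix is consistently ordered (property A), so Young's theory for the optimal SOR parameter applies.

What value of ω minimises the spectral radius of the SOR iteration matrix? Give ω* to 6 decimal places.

ρ_J = max_k |cos(kπ/181)| = cos(π/181) = 0.999849
√(1−ρ_J²) = |sin(π/181)| = 0.0173560
ω* = 2 / (1 + 0.0173560) = 2 / 1.0173560 ≈ 1.965880.
ρ_SOR = ω* − 1 ≈ 0.965880.

ω* = 1.965880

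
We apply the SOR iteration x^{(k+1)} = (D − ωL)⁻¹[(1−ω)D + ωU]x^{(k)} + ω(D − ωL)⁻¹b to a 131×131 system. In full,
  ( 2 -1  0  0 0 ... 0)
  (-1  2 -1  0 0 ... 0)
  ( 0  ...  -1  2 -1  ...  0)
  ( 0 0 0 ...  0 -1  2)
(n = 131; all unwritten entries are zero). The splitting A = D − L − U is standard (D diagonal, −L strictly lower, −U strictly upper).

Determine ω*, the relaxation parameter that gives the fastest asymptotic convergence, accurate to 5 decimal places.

ω* = 1.95351

spectrum of D⁻¹(L+U) = {cos(kπ/132) : 1≤k≤131}; ρ_J = cos(π/132) = 0.99972.
root = sin(π/132) = 0.023798  (since 1−cos² = sin²).
[ω*] 2 ÷ (1 + 0.023798) = 2 ÷ 1.023798 = 1.95351.
Hence ρ(B_{ω*}) = 1.95351 − 1 = 0.95351.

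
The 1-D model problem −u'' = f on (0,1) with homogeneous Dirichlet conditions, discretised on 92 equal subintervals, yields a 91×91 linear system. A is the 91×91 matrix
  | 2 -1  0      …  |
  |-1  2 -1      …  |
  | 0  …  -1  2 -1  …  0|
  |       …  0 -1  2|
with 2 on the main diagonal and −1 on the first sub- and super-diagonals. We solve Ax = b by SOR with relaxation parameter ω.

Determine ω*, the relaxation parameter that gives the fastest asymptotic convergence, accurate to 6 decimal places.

ω* = 1.933972

B_J for the 91×91 system has eigenvalues cos(kπ/92); ρ_J = cos(π/92) = 0.999417.
1 − cos²(π/92) = sin²(π/92) ⇒ √(1−ρ_J²) = sin(π/92) = 0.0341411.
Then 2/(1+√(1−ρ_J²)) = 2/(1+0.0341411); ω* = 2/1.0341411 = 1.933972.
and ρ(B_{ω*}) = 1.933972 − 1 = 0.933972.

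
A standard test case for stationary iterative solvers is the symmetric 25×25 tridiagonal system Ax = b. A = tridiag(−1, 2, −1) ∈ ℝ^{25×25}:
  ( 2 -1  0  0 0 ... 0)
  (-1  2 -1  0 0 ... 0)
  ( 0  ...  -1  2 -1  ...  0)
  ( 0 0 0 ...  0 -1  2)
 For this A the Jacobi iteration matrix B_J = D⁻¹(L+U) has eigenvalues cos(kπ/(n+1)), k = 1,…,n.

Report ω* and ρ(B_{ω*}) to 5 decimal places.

ω* = 1.78486, ρ_SOR = 0.78486

[ρ_J] n=25: ρ(B_J) = cos(π/(n+1)) = cos(π/26) = 0.99271.
1 − cos²(π/26) = sin²(π/26) ⇒ √(1−ρ_J²) = sin(π/26) = 0.120537.
Then 2/(1+√(1−ρ_J²)) = 2/(1+0.120537); ω* = 2/1.120537 = 1.78486.
ρ_SOR = ω* − 1 ≈ 0.78486.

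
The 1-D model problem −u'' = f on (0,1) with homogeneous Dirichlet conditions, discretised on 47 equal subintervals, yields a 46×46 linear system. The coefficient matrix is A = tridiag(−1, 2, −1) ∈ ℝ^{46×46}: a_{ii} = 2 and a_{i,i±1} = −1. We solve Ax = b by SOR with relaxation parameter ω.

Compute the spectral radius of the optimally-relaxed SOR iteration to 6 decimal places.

ρ_J = max_k |cos(kπ/47)| = cos(π/47) = 0.997767
√(1−ρ_J²) simplifies to sin(π/47) = 0.0667926.
ω* = 2 / (1 + 0.0667926) = 2 / 1.0667926 ≈ 1.874779.
Hence ρ(B_{ω*}) = 1.874779 − 1 = 0.874779.

ρ_SOR = 0.874779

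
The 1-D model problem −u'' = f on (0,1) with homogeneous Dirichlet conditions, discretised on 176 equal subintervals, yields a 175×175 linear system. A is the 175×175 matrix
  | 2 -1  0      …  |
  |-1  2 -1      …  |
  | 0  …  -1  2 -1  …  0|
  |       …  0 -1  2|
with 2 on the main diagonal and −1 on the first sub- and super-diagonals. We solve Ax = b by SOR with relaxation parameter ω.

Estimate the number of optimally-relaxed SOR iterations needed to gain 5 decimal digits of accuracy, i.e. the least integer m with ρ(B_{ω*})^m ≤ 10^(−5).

ρ_J = max_k |cos(kπ/176)| = cos(π/176) = 0.9998407
√(1−ρ_J²) simplifies to sin(π/176) = 0.0178490.
[ω*] 2 ÷ (1 + 0.0178490) = 2 ÷ 1.0178490 = 1.9649280.
ρ_SOR = ω* − 1 ≈ 0.9649280.
For 5 digits: m = 5·ln10 / (−ln 0.9649280) = 11.5129/0.0357018 = 322.474; round up → m = 323.

m = 323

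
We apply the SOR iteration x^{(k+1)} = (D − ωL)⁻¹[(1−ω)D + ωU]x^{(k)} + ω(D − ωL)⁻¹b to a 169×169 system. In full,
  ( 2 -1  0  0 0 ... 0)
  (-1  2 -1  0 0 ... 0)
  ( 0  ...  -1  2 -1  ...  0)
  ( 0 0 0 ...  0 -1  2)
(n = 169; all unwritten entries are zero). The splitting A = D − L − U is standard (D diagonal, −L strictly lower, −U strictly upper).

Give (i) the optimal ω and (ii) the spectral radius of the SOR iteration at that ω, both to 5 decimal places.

ω* = 1.96371, ρ_SOR = 0.96371

[ρ_J] n=169: ρ(B_J) = cos(π/(n+1)) = cos(π/170) = 0.99983.
√(1−ρ_J²) simplifies to sin(π/170) = 0.018479.
Young: ω* = 2/(1+√(1−ρ_J²)) = 2/(1+0.018479) = 2/1.018479 = 1.96371.
Hence ρ(B_{ω*}) = 1.96371 − 1 = 0.96371.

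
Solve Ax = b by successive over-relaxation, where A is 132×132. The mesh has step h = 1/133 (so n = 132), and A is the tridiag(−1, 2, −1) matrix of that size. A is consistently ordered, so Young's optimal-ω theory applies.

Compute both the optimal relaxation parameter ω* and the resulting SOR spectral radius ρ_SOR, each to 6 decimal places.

ω* = 1.953852, ρ_SOR = 0.953852

n=132: λ(B_J) = 1 − λ(A)/2 = cos(kπ/133); k=1 gives ρ_J = 0.999721.
√(1−ρ_J²) = |sin(π/133)| = 0.0236188
[ω*] 2 ÷ (1 + 0.0236188) = 2 ÷ 1.0236188 = 1.953852.
[ρ_SOR] ω* − 1 = 0.953852.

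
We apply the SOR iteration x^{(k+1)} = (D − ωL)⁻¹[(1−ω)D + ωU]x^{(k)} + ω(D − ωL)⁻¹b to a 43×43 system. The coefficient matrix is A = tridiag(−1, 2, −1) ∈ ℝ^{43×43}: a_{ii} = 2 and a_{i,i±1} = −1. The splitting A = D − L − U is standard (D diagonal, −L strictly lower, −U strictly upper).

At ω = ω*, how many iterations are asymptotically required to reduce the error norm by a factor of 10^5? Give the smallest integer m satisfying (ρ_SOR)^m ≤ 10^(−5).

ρ_J = max_k |cos(kπ/44)| = cos(π/44) = 0.9974521
√(1−ρ_J²) = |sin(π/44)| = 0.0713392
[ω*] 2 ÷ (1 + 0.0713392) = 2 ÷ 1.0713392 = 1.8668224.
At ω = 1.8668224 every |λ(B_ω)| = ω−1, so ρ_SOR = 0.8668224.
Need (0.8668224)^m ≤ 10^(−5): m ≥ 5·ln10/|ln 0.8668224| = 11.5129/0.142921 = 80.554 ⇒ m = 81.

m = 81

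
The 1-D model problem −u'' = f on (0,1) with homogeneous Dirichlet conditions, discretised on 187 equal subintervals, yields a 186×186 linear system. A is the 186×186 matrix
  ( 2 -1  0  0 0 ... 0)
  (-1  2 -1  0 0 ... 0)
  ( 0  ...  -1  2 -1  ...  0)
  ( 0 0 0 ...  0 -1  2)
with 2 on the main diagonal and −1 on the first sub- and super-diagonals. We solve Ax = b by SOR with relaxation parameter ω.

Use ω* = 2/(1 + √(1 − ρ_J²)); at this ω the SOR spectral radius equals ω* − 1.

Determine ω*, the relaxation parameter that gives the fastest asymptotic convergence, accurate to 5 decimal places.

ω* = 1.96696

½·tridiag(1,0,1) at n=186: λ_k = cos(kπ/187); max |λ| at k=1 ⇒ ρ_J = cos(π/187) ≈ 0.99986.
√(1−ρ_J²) simplifies to sin(π/187) = 0.016799.
Young: ω* = 2/(1+√(1−ρ_J²)) = 2/(1+0.016799) = 2/1.016799 = 1.96696.
[ρ_SOR] ω* − 1 = 0.96696.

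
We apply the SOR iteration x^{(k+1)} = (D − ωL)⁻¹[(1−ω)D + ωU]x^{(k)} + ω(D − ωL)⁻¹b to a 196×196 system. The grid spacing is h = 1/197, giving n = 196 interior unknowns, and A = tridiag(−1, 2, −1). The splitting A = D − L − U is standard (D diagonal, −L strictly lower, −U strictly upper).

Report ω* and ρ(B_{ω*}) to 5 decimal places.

ρ_J = max_k |cos(kπ/197)| = cos(π/197) = 0.99987
root = sin(π/197) = 0.015946  (since 1−cos² = sin²).
So ω* = 2/1.015946 = 1.96861 (Young).
Hence ρ(B_{ω*}) = 1.96861 − 1 = 0.96861.

ω* = 1.96861, ρ_SOR = 0.96861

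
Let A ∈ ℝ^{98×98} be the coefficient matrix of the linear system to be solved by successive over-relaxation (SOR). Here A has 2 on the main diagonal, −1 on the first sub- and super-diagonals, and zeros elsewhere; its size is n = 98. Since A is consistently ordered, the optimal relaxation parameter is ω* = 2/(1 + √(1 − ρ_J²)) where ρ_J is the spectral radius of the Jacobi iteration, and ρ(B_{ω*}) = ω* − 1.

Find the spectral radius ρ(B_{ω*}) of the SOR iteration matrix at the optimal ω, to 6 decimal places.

ρ_SOR = 0.938496

ρ_J = max_k |cos(kπ/99)| = cos(π/99) = 0.999497
√(1 − cos²(π/99)) = sin(π/99) ≈ 0.0317279.
ω* = 2/(1+0.0317279) = 1.938496
[ρ_SOR] ω* − 1 = 0.938496.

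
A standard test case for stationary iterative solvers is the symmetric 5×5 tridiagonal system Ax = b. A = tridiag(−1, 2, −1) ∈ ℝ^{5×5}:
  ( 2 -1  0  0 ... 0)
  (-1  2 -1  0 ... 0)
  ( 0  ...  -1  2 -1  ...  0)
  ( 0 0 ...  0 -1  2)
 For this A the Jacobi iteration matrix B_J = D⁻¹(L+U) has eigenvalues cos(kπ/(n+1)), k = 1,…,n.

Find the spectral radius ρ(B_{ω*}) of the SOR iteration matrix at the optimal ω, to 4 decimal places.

With n=5, ρ(Jacobi) = cos(π/6) = 0.8660.
√(1−ρ_J²) = |sin(π/6)| = 0.50000
Then 2/(1+√(1−ρ_J²)) = 2/(1+0.50000); ω* = 2/1.50000 = 1.3333.
At ω = 1.3333 every |λ(B_ω)| = ω−1, so ρ_SOR = 0.3333.

ρ_SOR = 0.3333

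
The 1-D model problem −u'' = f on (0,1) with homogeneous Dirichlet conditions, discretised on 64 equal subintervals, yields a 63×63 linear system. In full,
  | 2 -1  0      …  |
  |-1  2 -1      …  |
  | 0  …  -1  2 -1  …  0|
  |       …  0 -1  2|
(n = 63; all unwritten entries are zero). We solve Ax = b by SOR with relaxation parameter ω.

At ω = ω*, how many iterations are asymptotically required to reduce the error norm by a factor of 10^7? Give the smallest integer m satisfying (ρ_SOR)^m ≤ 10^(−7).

m = 165

With n=63, ρ(Jacobi) = cos(π/64) = 0.9987955.
√(1−ρ_J²) = |sin(π/64)| = 0.0490677
Then 2/(1+√(1−ρ_J²)) = 2/(1+0.0490677); ω* = 2/1.0490677 = 1.9064547.
ρ(B_{ω*}) = ω*−1 = 0.9064547
m ≥ 7·ln10 / (−ln 0.9064547) = 164.112; smallest integer m = 165.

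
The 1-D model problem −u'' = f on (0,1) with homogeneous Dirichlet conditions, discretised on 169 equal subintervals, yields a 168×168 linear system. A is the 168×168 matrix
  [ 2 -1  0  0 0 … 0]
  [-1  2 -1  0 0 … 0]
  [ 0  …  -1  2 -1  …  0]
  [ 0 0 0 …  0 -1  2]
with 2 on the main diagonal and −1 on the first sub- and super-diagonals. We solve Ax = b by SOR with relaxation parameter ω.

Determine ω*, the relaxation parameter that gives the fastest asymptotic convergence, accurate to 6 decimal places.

ω* = 1.963502

½·tridiag(1,0,1) at n=168: λ_k = cos(kπ/169); max |λ| at k=1 ⇒ ρ_J = cos(π/169) ≈ 0.999827.
1 − cos²(π/169) = sin²(π/169) ⇒ √(1−ρ_J²) = sin(π/169) = 0.0185882.
[ω*] 2 ÷ (1 + 0.0185882) = 2 ÷ 1.0185882 = 1.963502.
and ρ(B_{ω*}) = 1.963502 − 1 = 0.963502.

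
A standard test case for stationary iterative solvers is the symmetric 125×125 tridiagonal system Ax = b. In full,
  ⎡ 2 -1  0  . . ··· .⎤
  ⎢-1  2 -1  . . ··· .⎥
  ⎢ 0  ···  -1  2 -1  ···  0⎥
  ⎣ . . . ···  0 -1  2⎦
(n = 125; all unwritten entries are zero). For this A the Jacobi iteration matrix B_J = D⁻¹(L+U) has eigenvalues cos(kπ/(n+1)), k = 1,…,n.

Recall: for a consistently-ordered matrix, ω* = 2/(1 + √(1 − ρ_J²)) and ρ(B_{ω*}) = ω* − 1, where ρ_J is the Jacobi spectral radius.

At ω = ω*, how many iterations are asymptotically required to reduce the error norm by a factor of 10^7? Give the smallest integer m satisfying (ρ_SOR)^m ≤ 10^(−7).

[ρ_J] n=125: ρ(B_J) = cos(π/(n+1)) = cos(π/126) = 0.9996892.
√(1−ρ_J²) simplifies to sin(π/126) = 0.0249307.
ω* = 2/(1 + 0.0249307) = 2/1.0249307 = 1.9513514.
At ω = 1.9513514 every |λ(B_ω)| = ω−1, so ρ_SOR = 0.9513514.
m ≥ 7·ln10 / (−ln 0.9513514) = 323.191; smallest integer m = 324.

m = 324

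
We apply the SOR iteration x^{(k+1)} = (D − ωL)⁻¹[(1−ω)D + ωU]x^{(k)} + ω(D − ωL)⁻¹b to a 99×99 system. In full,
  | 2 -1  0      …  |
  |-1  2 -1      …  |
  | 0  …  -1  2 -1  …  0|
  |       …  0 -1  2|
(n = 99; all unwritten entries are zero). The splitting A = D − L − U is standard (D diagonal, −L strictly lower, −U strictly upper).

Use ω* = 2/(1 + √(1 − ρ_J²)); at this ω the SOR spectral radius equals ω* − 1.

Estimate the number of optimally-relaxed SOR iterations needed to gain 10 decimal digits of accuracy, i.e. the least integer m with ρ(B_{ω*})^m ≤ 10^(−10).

n=99: λ(B_J) = 1 − λ(A)/2 = cos(kπ/100); k=1 gives ρ_J = 0.9995066.
1 − cos²(π/100) = sin²(π/100) ⇒ √(1−ρ_J²) = sin(π/100) = 0.0314108.
Young: ω* = 2/(1+√(1−ρ_J²)) = 2/(1+0.0314108) = 2/1.0314108 = 1.9390916.
[ρ_SOR] ω* − 1 = 0.9390916.
(0.9390916)^m ≤ 10^{−10}  ⇒  m·ln(0.9390916) ≤ −10·ln10  ⇒  m ≥ 366.408  ⇒  m = 367

m = 367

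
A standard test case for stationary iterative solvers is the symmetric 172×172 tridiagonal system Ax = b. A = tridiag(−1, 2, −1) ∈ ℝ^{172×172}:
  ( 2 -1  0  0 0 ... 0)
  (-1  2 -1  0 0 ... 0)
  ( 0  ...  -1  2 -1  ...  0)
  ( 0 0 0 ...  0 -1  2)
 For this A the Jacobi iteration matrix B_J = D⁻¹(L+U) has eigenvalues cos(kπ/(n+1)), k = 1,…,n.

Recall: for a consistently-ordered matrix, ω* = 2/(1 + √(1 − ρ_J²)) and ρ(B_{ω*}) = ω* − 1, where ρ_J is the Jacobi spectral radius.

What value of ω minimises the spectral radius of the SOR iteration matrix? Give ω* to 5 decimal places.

ω* = 1.96433

ρ_J = max_k |cos(kπ/173)| = cos(π/173) = 0.99984
√(1−ρ_J²) = |sin(π/173)| = 0.018158
Then 2/(1+√(1−ρ_J²)) = 2/(1+0.018158); ω* = 2/1.018158 = 1.96433.
ρ_SOR = ω* − 1 = 1.96433 − 1 = 0.96433.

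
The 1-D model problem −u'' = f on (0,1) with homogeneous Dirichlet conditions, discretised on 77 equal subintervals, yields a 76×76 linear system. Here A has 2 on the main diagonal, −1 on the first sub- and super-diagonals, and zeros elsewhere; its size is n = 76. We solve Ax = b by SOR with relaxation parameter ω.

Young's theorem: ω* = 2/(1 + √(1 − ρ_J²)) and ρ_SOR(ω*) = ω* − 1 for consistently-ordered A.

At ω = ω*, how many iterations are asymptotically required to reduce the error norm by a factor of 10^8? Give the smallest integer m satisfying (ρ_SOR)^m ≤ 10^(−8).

[ρ_J] n=76: ρ(B_J) = cos(π/(n+1)) = cos(π/77) = 0.9991678.
root = sin(π/77) = 0.0407886  (since 1−cos² = sin²).
So ω* = 2/1.0407886 = 1.9216198 (Young).
ρ_SOR = ω* − 1 = 1.9216198 − 1 = 0.9216198.
Need (0.9216198)^m ≤ 10^(−8): m ≥ 8·ln10/|ln 0.9216198| = 18.4207/0.0816225 = 225.682 ⇒ m = 226.

m = 226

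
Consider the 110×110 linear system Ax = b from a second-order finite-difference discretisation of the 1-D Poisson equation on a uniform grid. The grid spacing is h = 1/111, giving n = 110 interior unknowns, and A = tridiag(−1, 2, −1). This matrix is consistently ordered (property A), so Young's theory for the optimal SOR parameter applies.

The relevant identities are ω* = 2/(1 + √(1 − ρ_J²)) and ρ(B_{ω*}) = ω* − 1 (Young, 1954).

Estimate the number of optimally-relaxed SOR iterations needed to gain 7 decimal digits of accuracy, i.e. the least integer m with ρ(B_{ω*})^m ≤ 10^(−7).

m = 285

With n=110, ρ(Jacobi) = cos(π/111) = 0.9995995.
root = sin(π/111) = 0.0282989  (since 1−cos² = sin²).
[ω*] 2 ÷ (1 + 0.0282989) = 2 ÷ 1.0282989 = 1.9449598.
Hence ρ(B_{ω*}) = 1.9449598 − 1 = 0.9449598.
7·ln10 = 16.1181; −ln(0.9449598) = 0.0566129; m = ⌈16.1181/0.0566129⌉ = ⌈284.707⌉ = 285.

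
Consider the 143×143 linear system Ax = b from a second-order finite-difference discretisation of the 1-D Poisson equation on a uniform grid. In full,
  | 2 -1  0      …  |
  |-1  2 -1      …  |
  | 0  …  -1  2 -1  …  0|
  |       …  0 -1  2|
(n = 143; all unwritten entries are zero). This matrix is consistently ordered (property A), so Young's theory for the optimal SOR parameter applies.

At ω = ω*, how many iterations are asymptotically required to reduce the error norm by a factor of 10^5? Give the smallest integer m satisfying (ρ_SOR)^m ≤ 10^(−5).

m = 264

n=143: λ(B_J) = 1 − λ(A)/2 = cos(kπ/144); k=1 gives ρ_J = 0.9997620.
√(1−ρ_J²) = |sin(π/144)| = 0.0218149
Then 2/(1+√(1−ρ_J²)) = 2/(1+0.0218149); ω* = 2/1.0218149 = 1.9573017.
and ρ(B_{ω*}) = 1.9573017 − 1 = 0.9573017.
ρ_SOR^m ≤ 10^(−5) ⇔ m ≥ 5·ln10/(−ln 0.9573017) = 11.5129/0.0436367 = 263.835; m = ⌈263.835⌉ = 264.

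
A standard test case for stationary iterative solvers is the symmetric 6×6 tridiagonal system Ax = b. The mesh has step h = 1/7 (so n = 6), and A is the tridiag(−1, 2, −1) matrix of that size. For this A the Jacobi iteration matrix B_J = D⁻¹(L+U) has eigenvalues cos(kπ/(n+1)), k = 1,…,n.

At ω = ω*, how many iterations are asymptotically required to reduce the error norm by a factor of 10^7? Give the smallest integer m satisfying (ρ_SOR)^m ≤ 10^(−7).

m = 18

spectrum of D⁻¹(L+U) = {cos(kπ/7) : 1≤k≤6}; ρ_J = cos(π/7) = 0.9009689.
√(1 − cos²(π/7)) = sin(π/7) ≈ 0.4338837.
ω* = 2 / (1 + 0.4338837) = 2 / 1.4338837 ≈ 1.3948133.
At ω = 1.3948133 every |λ(B_ω)| = ω−1, so ρ_SOR = 0.3948133.
ρ_SOR^m ≤ 10^(−7) ⇔ m ≥ 7·ln10/(−ln 0.3948133) = 16.1181/0.929342 = 17.344; m = ⌈17.344⌉ = 18.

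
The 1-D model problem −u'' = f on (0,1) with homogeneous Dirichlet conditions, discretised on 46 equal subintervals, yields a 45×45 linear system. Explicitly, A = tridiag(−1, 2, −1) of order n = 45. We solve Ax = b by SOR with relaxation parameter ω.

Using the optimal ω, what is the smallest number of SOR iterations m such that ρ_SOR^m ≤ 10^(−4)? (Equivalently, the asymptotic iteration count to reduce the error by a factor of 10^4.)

ρ_J = max_k |cos(kπ/46)| = cos(π/46) = 0.9976688
√(1 − cos²(π/46)) = sin(π/46) ≈ 0.0682424.
ω* = 2/(1 + 0.0682424) = 2/1.0682424 = 1.8722342.
[ρ_SOR] ω* − 1 = 0.8722342.
For 4 digits: m = 4·ln10 / (−ln 0.8722342) = 9.21034/0.136697 = 67.378; round up → m = 68.

m = 68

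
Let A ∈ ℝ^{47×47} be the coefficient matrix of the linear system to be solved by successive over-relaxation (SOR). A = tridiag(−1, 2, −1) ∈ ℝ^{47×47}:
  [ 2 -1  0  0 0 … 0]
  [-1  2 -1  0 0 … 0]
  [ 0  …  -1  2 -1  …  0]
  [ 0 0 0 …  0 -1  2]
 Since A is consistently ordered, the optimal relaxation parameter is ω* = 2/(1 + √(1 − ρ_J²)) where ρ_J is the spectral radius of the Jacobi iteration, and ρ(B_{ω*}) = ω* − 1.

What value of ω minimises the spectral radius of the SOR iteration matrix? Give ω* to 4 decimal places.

n=47: λ(B_J) = 1 − λ(A)/2 = cos(kπ/48); k=1 gives ρ_J = 0.9979.
root = sin(π/48) = 0.06540  (since 1−cos² = sin²).
[ω*] 2 ÷ (1 + 0.06540) = 2 ÷ 1.06540 = 1.8772.
ρ(B_{ω*}) = ω*−1 = 0.8772

ω* = 1.8772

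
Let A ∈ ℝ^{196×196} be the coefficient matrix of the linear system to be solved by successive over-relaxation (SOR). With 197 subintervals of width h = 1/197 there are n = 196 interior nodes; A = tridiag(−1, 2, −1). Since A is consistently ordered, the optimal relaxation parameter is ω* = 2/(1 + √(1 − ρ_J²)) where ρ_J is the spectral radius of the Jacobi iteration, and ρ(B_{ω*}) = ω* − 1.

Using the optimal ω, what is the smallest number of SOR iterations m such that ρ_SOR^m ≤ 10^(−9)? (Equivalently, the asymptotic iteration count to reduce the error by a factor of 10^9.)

spectrum of D⁻¹(L+U) = {cos(kπ/197) : 1≤k≤196}; ρ_J = cos(π/197) = 0.9998728.
√(1−ρ_J²) = |sin(π/197)| = 0.0159465
ω* = 2/(1+0.0159465) = 1.9686076
and ρ(B_{ω*}) = 1.9686076 − 1 = 0.9686076.
ρ_SOR^m ≤ 10^(−9) ⇔ m ≥ 9·ln10/(−ln 0.9686076) = 20.7233/0.0318957 = 649.721; m = ⌈649.721⌉ = 650.

m = 650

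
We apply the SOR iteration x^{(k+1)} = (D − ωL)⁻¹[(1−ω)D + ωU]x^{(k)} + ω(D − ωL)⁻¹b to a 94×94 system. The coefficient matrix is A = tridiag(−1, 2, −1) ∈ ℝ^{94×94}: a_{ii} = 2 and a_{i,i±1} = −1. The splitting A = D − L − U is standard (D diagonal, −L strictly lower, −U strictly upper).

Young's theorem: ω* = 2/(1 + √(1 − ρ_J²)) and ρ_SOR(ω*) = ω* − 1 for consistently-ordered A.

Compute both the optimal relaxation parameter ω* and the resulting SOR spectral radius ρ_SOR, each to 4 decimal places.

spectrum of D⁻¹(L+U) = {cos(kπ/95) : 1≤k≤94}; ρ_J = cos(π/95) = 0.9995.
√(1 − cos²(π/95)) = sin(π/95) ≈ 0.03306.
Young: ω* = 2/(1+√(1−ρ_J²)) = 2/(1+0.03306) = 2/1.03306 = 1.9360.
ρ_SOR = ω* − 1 = 1.9360 − 1 = 0.9360.

ω* = 1.9360, ρ_SOR = 0.9360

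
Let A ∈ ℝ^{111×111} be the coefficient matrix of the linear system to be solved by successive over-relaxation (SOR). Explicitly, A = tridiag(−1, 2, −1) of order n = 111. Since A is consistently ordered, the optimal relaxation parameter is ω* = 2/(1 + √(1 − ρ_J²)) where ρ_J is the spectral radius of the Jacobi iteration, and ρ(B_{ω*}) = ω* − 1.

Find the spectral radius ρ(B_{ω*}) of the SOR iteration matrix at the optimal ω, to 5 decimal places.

B_J for the 111×111 system has eigenvalues cos(kπ/112); ρ_J = cos(π/112) = 0.99961.
√(1 − cos²(π/112)) = sin(π/112) ≈ 0.028046.
Young: ω* = 2/(1+√(1−ρ_J²)) = 2/(1+0.028046) = 2/1.028046 = 1.94544.
and ρ(B_{ω*}) = 1.94544 − 1 = 0.94544.

ρ_SOR = 0.94544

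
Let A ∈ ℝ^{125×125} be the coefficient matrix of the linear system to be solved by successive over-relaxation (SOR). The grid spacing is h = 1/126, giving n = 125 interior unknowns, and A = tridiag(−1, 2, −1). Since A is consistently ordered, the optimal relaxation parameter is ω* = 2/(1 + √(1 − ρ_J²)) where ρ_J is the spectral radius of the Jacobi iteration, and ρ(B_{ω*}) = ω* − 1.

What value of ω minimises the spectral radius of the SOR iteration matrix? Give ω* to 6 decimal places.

[ρ_J] n=125: ρ(B_J) = cos(π/(n+1)) = cos(π/126) = 0.999689.
1 − cos²(π/126) = sin²(π/126) ⇒ √(1−ρ_J²) = sin(π/126) = 0.0249307.
ω* = 2/(1 + 0.0249307) = 2/1.0249307 = 1.951351.
Hence ρ(B_{ω*}) = 1.951351 − 1 = 0.951351.

ω* = 1.951351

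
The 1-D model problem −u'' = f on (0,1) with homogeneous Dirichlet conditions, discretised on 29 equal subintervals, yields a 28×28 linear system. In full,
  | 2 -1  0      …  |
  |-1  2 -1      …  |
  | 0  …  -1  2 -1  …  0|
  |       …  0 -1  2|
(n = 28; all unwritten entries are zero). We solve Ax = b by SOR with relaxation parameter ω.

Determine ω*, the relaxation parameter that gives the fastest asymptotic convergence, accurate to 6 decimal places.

½·tridiag(1,0,1) at n=28: λ_k = cos(kπ/29); max |λ| at k=1 ⇒ ρ_J = cos(π/29) ≈ 0.994138.
√(1 − cos²(π/29)) = sin(π/29) ≈ 0.1081190.
ω* = 2/(1 + 0.1081190) = 2/1.1081190 = 1.804860.
Hence ρ(B_{ω*}) = 1.804860 − 1 = 0.804860.

ω* = 1.804860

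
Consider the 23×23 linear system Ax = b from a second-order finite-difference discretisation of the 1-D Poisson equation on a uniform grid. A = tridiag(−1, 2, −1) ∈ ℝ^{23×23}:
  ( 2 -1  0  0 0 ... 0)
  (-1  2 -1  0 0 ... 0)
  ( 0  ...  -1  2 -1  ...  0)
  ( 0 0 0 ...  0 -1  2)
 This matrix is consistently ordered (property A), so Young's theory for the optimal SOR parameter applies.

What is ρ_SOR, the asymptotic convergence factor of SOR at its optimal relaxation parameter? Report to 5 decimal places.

n=23: λ(B_J) = 1 − λ(A)/2 = cos(kπ/24); k=1 gives ρ_J = 0.99144.
√(1−ρ_J²) simplifies to sin(π/24) = 0.130526.
So ω* = 2/1.130526 = 1.76909 (Young).
At ω = 1.76909 every |λ(B_ω)| = ω−1, so ρ_SOR = 0.76909.

ρ_SOR = 0.76909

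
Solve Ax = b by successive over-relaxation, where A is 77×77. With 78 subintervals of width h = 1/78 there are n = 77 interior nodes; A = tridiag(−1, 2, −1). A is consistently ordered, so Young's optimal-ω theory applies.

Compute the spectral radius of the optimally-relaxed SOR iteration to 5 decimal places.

ρ_SOR = 0.92259

With n=77, ρ(Jacobi) = cos(π/78) = 0.99919.
1 − cos²(π/78) = sin²(π/78) ⇒ √(1−ρ_J²) = sin(π/78) = 0.040266.
ω* = 2 / (1 + 0.040266) = 2 / 1.040266 ≈ 1.92259.
Hence ρ(B_{ω*}) = 1.92259 − 1 = 0.92259.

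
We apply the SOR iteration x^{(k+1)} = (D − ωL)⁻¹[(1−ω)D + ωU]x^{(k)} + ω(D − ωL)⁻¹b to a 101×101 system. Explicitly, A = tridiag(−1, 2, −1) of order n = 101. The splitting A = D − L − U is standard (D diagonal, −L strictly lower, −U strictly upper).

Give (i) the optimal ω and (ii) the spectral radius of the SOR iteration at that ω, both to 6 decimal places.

ω* = 1.940250, ρ_SOR = 0.940250

½·tridiag(1,0,1) at n=101: λ_k = cos(kπ/102); max |λ| at k=1 ⇒ ρ_J = cos(π/102) ≈ 0.999526.
√(1−ρ_J²) simplifies to sin(π/102) = 0.0307951.
ω* = 2/(1+0.0307951) = 1.940250
[ρ_SOR] ω* − 1 = 0.940250.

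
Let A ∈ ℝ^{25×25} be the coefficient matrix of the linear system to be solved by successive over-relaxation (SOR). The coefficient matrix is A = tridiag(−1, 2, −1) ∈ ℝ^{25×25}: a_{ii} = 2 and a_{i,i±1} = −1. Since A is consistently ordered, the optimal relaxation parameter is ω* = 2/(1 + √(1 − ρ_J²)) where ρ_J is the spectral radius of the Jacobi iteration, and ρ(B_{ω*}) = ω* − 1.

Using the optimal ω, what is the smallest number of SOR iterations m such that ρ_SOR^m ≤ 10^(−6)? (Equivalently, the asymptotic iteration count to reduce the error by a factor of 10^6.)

m = 58

spectrum of D⁻¹(L+U) = {cos(kπ/26) : 1≤k≤25}; ρ_J = cos(π/26) = 0.9927089.
1 − cos²(π/26) = sin²(π/26) ⇒ √(1−ρ_J²) = sin(π/26) = 0.1205367.
So ω* = 2/1.1205367 = 1.7848590 (Young).
[ρ_SOR] ω* − 1 = 0.7848590.
For 6 digits: m = 6·ln10 / (−ln 0.7848590) = 13.8155/0.242251 = 57.030; round up → m = 58.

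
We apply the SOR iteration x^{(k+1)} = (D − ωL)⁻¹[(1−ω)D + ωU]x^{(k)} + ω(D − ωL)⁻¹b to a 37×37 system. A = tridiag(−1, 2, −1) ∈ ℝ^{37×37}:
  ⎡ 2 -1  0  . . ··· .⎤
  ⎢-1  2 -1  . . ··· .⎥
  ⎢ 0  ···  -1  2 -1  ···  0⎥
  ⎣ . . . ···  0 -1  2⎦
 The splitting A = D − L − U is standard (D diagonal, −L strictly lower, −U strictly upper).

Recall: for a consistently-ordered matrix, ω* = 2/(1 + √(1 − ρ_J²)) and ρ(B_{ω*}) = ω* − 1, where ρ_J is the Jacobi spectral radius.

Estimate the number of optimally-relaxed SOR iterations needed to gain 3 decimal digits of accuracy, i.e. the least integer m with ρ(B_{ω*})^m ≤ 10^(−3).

ρ_J = max_k |cos(kπ/38)| = cos(π/38) = 0.9965845
√(1−ρ_J²) simplifies to sin(π/38) = 0.0825793.
Young: ω* = 2/(1+√(1−ρ_J²)) = 2/(1+0.0825793) = 2/1.0825793 = 1.8474397.
ρ_SOR = ω* − 1 = 1.8474397 − 1 = 0.8474397.
3·ln10 = 6.90776; −ln(0.8474397) = 0.165536; m = ⌈6.90776/0.165536⌉ = ⌈41.730⌉ = 42.

m = 42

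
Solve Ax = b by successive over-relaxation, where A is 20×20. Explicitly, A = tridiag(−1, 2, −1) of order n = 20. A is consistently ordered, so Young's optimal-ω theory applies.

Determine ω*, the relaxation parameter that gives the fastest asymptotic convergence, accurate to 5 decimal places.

ω* = 1.74058

[ρ_J] n=20: ρ(B_J) = cos(π/(n+1)) = cos(π/21) = 0.98883.
√(1−ρ_J²) = |sin(π/21)| = 0.149042
ω* = 2/(1 + 0.149042) = 2/1.149042 = 1.74058.
and ρ(B_{ω*}) = 1.74058 − 1 = 0.74058.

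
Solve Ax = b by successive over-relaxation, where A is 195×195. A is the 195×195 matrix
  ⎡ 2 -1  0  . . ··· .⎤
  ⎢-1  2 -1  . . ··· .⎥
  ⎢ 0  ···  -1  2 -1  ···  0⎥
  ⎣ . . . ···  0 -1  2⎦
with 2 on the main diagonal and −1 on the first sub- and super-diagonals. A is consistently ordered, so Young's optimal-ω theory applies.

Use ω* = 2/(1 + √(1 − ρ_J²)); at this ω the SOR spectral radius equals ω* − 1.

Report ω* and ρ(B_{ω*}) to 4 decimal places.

ω* = 1.9684, ρ_SOR = 0.9684

n=195: λ(B_J) = 1 − λ(A)/2 = cos(kπ/196); k=1 gives ρ_J = 0.9999.
√(1−ρ_J²) simplifies to sin(π/196) = 0.01603.
[ω*] 2 ÷ (1 + 0.01603) = 2 ÷ 1.01603 = 1.9684.
and ρ(B_{ω*}) = 1.9684 − 1 = 0.9684.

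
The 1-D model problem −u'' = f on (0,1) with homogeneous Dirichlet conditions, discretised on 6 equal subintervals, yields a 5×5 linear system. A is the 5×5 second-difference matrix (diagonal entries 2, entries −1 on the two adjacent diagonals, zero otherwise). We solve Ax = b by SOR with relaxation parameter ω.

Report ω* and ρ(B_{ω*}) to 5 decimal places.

spectrum of D⁻¹(L+U) = {cos(kπ/6) : 1≤k≤5}; ρ_J = cos(π/6) = 0.86603.
1 − cos²(π/6) = sin²(π/6) ⇒ √(1−ρ_J²) = sin(π/6) = 0.500000.
ω* = 2/(1+0.500000) = 1.33333
ρ_SOR = ω* − 1 ≈ 0.33333.

ω* = 1.33333, ρ_SOR = 0.33333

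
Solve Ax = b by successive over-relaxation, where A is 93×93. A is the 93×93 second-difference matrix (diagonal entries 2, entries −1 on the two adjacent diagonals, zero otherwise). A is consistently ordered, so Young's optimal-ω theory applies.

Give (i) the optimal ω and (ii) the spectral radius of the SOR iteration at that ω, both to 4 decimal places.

ω* = 1.9353, ρ_SOR = 0.9353

B_J for the 93×93 system has eigenvalues cos(kπ/94); ρ_J = cos(π/94) = 0.9994.
root = sin(π/94) = 0.03341  (since 1−cos² = sin²).
Young: ω* = 2/(1+√(1−ρ_J²)) = 2/(1+0.03341) = 2/1.03341 = 1.9353.
ρ_SOR = ω* − 1 = 1.9353 − 1 = 0.9353.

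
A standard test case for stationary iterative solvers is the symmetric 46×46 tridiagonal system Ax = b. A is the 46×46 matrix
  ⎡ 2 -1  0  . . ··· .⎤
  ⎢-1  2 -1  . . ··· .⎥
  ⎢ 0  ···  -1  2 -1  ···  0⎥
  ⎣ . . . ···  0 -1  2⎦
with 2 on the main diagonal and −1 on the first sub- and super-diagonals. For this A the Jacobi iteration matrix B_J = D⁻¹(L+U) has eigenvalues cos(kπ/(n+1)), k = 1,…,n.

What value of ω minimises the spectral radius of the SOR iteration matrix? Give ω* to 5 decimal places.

ω* = 1.87478

ρ_J = max_k |cos(kπ/47)| = cos(π/47) = 0.99777
1 − cos²(π/47) = sin²(π/47) ⇒ √(1−ρ_J²) = sin(π/47) = 0.066793.
[ω*] 2 ÷ (1 + 0.066793) = 2 ÷ 1.066793 = 1.87478.
ρ_SOR = ω* − 1 ≈ 0.87478.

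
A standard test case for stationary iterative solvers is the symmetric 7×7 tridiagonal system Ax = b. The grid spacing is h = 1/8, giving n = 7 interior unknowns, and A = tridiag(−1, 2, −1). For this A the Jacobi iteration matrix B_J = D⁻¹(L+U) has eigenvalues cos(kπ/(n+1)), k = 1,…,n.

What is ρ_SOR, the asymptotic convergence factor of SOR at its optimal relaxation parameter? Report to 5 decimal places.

ρ_SOR = 0.44646

B_J for the 7×7 system has eigenvalues cos(kπ/8); ρ_J = cos(π/8) = 0.92388.
root = sin(π/8) = 0.382683  (since 1−cos² = sin²).
ω* = 2 / (1 + 0.382683) = 2 / 1.382683 ≈ 1.44646.
[ρ_SOR] ω* − 1 = 0.44646.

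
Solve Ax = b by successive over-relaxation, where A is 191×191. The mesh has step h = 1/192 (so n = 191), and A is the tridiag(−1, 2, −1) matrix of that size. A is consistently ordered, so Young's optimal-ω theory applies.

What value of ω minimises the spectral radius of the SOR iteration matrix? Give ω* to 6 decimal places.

ω* = 1.967803

With n=191, ρ(Jacobi) = cos(π/192) = 0.999866.
√(1 − cos²(π/192)) = sin(π/192) ≈ 0.0163617.
So ω* = 2/1.0163617 = 1.967803 (Young).
Hence ρ(B_{ω*}) = 1.967803 − 1 = 0.967803.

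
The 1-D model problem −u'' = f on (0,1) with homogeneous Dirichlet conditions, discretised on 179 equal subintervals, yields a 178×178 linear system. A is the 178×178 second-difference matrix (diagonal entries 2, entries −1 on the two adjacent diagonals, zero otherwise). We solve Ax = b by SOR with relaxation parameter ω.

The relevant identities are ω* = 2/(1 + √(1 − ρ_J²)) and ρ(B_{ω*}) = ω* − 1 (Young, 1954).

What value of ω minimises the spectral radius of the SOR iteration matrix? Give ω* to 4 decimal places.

ω* = 1.9655

With n=178, ρ(Jacobi) = cos(π/179) = 0.9998.
√(1−ρ_J²) simplifies to sin(π/179) = 0.01755.
Young: ω* = 2/(1+√(1−ρ_J²)) = 2/(1+0.01755) = 2/1.01755 = 1.9655.
ρ_SOR = ω* − 1 ≈ 0.9655.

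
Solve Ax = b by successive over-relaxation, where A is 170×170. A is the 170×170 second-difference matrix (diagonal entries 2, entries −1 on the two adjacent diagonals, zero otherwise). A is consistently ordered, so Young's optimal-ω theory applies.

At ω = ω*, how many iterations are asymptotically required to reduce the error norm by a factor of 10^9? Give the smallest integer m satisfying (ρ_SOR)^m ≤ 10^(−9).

½·tridiag(1,0,1) at n=170: λ_k = cos(kπ/171); max |λ| at k=1 ⇒ ρ_J = cos(π/171) ≈ 0.9998312.
root = sin(π/171) = 0.0183709  (since 1−cos² = sin²).
So ω* = 2/1.0183709 = 1.9639210 (Young).
[ρ_SOR] ω* − 1 = 0.9639210.
For 9 digits: m = 9·ln10 / (−ln 0.9639210) = 20.7233/0.0367459 = 563.962; round up → m = 564.

m = 564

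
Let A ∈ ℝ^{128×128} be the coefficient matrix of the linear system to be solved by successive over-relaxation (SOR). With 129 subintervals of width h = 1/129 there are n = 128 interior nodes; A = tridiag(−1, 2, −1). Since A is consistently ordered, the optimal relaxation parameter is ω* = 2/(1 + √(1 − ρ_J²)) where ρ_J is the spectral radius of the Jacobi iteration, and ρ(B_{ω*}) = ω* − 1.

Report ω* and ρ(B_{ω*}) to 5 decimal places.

ρ_J = max_k |cos(kπ/129)| = cos(π/129) = 0.99970
1 − cos²(π/129) = sin²(π/129) ⇒ √(1−ρ_J²) = sin(π/129) = 0.024351.
ω* = 2 / (1 + 0.024351) = 2 / 1.024351 ≈ 1.95246.
Hence ρ(B_{ω*}) = 1.95246 − 1 = 0.95246.

ω* = 1.95246, ρ_SOR = 0.95246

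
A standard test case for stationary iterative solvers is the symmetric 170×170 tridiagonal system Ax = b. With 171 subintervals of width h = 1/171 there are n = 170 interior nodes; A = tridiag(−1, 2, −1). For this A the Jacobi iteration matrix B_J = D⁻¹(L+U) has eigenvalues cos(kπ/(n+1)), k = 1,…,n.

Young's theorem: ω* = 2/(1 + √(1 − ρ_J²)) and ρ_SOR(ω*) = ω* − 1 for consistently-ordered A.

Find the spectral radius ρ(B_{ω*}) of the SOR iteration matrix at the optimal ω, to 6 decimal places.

ρ_SOR = 0.963921

½·tridiag(1,0,1) at n=170: λ_k = cos(kπ/171); max |λ| at k=1 ⇒ ρ_J = cos(π/171) ≈ 0.999831.
√(1−ρ_J²) = |sin(π/171)| = 0.0183709
ω* = 2/(1+0.0183709) = 1.963921
ρ(B_{ω*}) = ω*−1 = 0.963921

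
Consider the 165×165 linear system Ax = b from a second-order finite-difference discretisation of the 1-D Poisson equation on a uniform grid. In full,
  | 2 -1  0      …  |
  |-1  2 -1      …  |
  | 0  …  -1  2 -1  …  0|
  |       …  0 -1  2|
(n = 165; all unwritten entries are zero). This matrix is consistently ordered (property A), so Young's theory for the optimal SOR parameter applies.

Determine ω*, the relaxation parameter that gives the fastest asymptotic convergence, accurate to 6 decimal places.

ω* = 1.962855

With n=165, ρ(Jacobi) = cos(π/166) = 0.999821.
√(1 − cos²(π/166)) = sin(π/166) ≈ 0.0189241.
[ω*] 2 ÷ (1 + 0.0189241) = 2 ÷ 1.0189241 = 1.962855.
ρ(B_{ω*}) = ω*−1 = 0.962855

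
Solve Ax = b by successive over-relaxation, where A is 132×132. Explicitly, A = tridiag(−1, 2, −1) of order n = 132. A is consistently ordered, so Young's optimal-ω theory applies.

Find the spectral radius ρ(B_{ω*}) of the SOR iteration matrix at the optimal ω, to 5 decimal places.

ρ_SOR = 0.95385

spectrum of D⁻¹(L+U) = {cos(kπ/133) : 1≤k≤132}; ρ_J = cos(π/133) = 0.99972.
root = sin(π/133) = 0.023619  (since 1−cos² = sin²).
ω* = 2 / (1 + 0.023619) = 2 / 1.023619 ≈ 1.95385.
ρ_SOR = ω* − 1 = 1.95385 − 1 = 0.95385.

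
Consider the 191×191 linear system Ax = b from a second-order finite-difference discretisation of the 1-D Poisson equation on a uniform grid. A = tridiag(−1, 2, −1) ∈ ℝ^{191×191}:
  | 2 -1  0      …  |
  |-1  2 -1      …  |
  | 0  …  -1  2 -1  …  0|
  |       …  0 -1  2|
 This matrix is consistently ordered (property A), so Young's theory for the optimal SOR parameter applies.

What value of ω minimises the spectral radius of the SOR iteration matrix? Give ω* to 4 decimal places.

ω* = 1.9678

ρ_J = max_k |cos(kπ/192)| = cos(π/192) = 0.9999
√(1−ρ_J²) = |sin(π/192)| = 0.01636
Then 2/(1+√(1−ρ_J²)) = 2/(1+0.01636); ω* = 2/1.01636 = 1.9678.
[ρ_SOR] ω* − 1 = 0.9678.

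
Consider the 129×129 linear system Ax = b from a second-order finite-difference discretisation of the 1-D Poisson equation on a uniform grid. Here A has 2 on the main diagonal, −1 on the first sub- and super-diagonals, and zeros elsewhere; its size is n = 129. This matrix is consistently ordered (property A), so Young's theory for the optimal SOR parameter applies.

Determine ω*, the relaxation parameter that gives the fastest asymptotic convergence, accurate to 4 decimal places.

n=129: λ(B_J) = 1 − λ(A)/2 = cos(kπ/130); k=1 gives ρ_J = 0.9997.
√(1 − cos²(π/130)) = sin(π/130) ≈ 0.02416.
[ω*] 2 ÷ (1 + 0.02416) = 2 ÷ 1.02416 = 1.9528.
ρ_SOR = ω* − 1 = 1.9528 − 1 = 0.9528.

ω* = 1.9528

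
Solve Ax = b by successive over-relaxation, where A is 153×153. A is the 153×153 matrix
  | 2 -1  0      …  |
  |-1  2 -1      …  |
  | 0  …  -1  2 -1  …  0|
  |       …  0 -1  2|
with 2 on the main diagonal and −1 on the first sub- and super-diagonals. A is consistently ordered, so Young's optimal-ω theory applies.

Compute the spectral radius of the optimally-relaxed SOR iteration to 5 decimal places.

ρ_SOR = 0.96002

B_J for the 153×153 system has eigenvalues cos(kπ/154); ρ_J = cos(π/154) = 0.99979.
1 − cos²(π/154) = sin²(π/154) ⇒ √(1−ρ_J²) = sin(π/154) = 0.020399.
ω* = 2/(1+0.020399) = 1.96002
ρ(B_{ω*}) = ω*−1 = 0.96002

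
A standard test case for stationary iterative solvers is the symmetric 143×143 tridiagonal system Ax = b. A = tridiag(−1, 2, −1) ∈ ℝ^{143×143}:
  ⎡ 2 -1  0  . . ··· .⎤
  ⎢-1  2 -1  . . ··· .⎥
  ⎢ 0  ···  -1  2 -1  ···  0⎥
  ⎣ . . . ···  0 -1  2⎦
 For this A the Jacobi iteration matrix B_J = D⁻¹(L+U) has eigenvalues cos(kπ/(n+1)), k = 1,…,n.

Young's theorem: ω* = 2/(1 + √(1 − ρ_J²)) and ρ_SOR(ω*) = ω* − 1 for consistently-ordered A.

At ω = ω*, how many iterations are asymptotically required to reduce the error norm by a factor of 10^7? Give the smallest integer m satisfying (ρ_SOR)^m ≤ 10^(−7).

ρ_J = max_k |cos(kπ/144)| = cos(π/144) = 0.9997620
√(1−ρ_J²) = |sin(π/144)| = 0.0218149
[ω*] 2 ÷ (1 + 0.0218149) = 2 ÷ 1.0218149 = 1.9573017.
At ω = 1.9573017 every |λ(B_ω)| = ω−1, so ρ_SOR = 0.9573017.
ρ_SOR^m ≤ 10^(−7) ⇔ m ≥ 7·ln10/(−ln 0.9573017) = 16.1181/0.0436367 = 369.370; m = ⌈369.370⌉ = 370.

m = 370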